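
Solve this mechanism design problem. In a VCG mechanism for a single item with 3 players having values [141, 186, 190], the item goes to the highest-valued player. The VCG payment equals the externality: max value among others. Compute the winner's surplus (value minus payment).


Step 1: The winner is the agent with the highest value: agent 2 with value 190
Step 2: Values of other agents: [141, 186]
Step 3: VCG payment = max of others' values = 186
Step 4: Surplus = 190 - 186 = 4

4


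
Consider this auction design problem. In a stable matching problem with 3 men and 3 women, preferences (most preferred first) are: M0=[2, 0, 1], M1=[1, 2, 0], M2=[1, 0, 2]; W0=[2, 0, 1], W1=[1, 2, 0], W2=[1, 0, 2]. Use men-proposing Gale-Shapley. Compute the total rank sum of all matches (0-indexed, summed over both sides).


Step 1: Run Gale-Shapley (men propose, women hold best offer):
  M0 proposes to W2; she accepts
  M1 proposes to W1; she accepts
  M2 proposes to W1; rejected
  M2 proposes to W0; she accepts
Step 2: Final matching: W0-M2, W1-M1, W2-M0
Step 3: 0-indexed ranks (man's rank of his match, then woman's): 1 + 0 + 0 + 0 + 0 + 1
Step 4: Total rank sum = 2

2


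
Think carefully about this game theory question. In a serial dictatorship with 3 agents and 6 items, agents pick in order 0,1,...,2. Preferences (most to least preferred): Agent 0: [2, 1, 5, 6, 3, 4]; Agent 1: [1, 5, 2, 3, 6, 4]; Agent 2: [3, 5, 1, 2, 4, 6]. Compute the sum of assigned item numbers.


Step 1: Agent 0 picks item 2
Step 2: Agent 1 picks item 1
Step 3: Agent 2 picks item 3
Step 4: Sum = 2 + 1 + 3 = 6

6


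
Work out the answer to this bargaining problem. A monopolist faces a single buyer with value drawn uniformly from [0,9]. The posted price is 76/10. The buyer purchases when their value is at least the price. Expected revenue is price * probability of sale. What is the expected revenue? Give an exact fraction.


Step 1: Posted price r = 38/5, value support [0,9]
Step 2: P(v >= r) = (9 - 38/5)/9 = 7/45
Step 3: Expected revenue = r * P(v >= r) = 38/5 * 7/45
Step 4: Revenue = 266/225

266/225


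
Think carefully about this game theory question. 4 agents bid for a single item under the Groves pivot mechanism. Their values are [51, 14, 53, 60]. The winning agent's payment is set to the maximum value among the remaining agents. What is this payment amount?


Step 1: The efficient winner is agent 3 with value 60
Step 2: Other agents' values: [51, 14, 53]
Step 3: Pivot payment = max(others) = 53
Step 4: The winner pays 53

53


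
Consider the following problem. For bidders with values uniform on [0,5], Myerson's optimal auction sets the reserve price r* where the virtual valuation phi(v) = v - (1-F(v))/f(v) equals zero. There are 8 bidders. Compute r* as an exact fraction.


Step 1: For U[0,5], F(v) = v/5 and f(v) = 1/5
Step 2: phi(v) = v - (1 - v/5)/(1/5) = v - (5 - v) = 2v - 5
Step 3: Set phi(r*) = 0: 2r* - 5 = 0
Step 4: r* = 5/2 (the number of bidders n = 8 does not enter)

5/2


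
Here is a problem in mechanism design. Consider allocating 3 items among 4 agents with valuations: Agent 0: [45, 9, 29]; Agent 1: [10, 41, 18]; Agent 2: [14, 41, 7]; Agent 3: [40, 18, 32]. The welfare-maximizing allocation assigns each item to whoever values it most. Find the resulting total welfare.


Step 1: For each item, find the maximum value among all agents.
Step 2: Item 0 -> Agent 0 (value 45)
Step 3: Item 1 -> Agent 1 (value 41)
Step 4: Item 2 -> Agent 3 (value 32)
Step 5: Total welfare = 45 + 41 + 32 = 118

118


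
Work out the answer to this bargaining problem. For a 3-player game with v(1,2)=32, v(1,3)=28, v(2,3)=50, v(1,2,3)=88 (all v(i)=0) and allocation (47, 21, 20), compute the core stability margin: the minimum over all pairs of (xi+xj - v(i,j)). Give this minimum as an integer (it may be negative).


Step 1: Slack for coalition (1,2): x1+x2 - v12 = 68 - 32 = 36
Step 2: Slack for coalition (1,3): x1+x3 - v13 = 67 - 28 = 39
Step 3: Slack for coalition (2,3): x2+x3 - v23 = 41 - 50 = -9
Step 4: Minimum slack = min(36, 39, -9) = -9, attained by (2,3); coalition (2,3) can block (slack < 0), so the allocation is not in the core

-9


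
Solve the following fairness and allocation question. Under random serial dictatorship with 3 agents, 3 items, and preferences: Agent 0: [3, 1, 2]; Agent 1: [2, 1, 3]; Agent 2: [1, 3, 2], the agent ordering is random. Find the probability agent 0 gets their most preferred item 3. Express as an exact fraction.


Step 1: Agent 0 wants item 3
Step 2: There are 6 possible orderings of agents
Step 3: In 6 orderings, agent 0 gets item 3
Step 4: Probability = 6/6 = 1

1


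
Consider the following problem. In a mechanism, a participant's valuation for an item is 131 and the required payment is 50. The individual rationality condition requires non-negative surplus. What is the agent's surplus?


Step 1: Surplus = value - payment = 131 - 50 = 81
Step 2: IR is satisfied (surplus >= 0)

81


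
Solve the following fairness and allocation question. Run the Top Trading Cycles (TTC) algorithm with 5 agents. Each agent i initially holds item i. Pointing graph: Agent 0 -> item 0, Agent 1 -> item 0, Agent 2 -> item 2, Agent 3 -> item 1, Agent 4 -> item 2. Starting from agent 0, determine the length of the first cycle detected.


Step 1: Trace the pointer graph from agent 0: 0 -> 0
Step 2: A cycle is detected when we revisit agent 0
Step 3: The cycle is: 0 -> 0
Step 4: Cycle length = 1

1


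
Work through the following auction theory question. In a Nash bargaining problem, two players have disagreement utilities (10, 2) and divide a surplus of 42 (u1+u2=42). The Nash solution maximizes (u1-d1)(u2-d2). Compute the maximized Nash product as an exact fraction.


Step 1: The Nash solution splits surplus symmetrically above the disagreement point
Step 2: u1 = (total + d1 - d2)/2 = (42 + 10 - 2)/2 = 25
Step 3: u2 = (total - d1 + d2)/2 = (42 - 10 + 2)/2 = 17
Step 4: Nash product = (25 - 10) * (17 - 2)
Step 5: = 15 * 15 = 225

225


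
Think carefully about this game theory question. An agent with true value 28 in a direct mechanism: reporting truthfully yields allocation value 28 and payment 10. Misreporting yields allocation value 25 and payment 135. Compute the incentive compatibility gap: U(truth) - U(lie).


Step 1: U(truth) = value - payment = 28 - 10 = 18
Step 2: U(lie) = allocation - payment = 25 - 135 = -110
Step 3: IC gap = 18 - (-110) = 128

128


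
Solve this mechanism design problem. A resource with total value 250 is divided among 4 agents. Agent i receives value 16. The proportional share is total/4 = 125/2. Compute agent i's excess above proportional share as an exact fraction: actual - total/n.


Step 1: Proportional share = 250/4 = 125/2
Step 2: Agent's actual allocation = 16
Step 3: Excess = 16 - 125/2 = -93/2

-93/2


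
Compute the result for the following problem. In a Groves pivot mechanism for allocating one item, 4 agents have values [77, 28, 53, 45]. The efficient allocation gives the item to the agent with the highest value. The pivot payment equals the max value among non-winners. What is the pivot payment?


Step 1: The efficient winner is agent 0 with value 77
Step 2: Other agents' values: [28, 53, 45]
Step 3: Pivot payment = max(others) = 53
Step 4: The winner pays 53

53


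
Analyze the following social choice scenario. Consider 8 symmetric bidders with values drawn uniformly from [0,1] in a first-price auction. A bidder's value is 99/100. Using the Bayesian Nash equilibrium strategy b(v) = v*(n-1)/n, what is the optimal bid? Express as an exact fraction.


Step 1: The symmetric BNE bidding function is b(v) = v * (n-1) / n
Step 2: Substitute v = 99/100 and n = 8
Step 3: b = 99/100 * 7/8
Step 4: b = 693/800

693/800


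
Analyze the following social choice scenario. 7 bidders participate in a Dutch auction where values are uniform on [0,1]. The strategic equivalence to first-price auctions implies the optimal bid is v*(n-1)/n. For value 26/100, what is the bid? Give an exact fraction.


Step 1: Dutch auctions are strategically equivalent to first-price auctions
Step 2: The equilibrium bid is b(v) = v*(n-1)/n
Step 3: b = 13/50 * 6/7
Step 4: b = 39/175

39/175


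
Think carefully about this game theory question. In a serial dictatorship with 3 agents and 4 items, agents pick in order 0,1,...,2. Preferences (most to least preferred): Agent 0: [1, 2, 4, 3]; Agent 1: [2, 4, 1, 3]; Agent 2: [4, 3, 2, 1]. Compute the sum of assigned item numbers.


Step 1: Agent 0 picks item 1
Step 2: Agent 1 picks item 2
Step 3: Agent 2 picks item 4
Step 4: Sum = 1 + 2 + 4 = 7

7


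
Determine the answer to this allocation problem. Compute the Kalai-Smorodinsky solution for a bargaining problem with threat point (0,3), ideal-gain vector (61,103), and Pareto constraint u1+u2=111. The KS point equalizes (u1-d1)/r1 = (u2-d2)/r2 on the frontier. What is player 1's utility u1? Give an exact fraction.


Step 1: At the KS point, (u1-d1)/r1 = (u2-d2)/r2 = t and u1+u2 = 111
Step 2: u1 = d1 + r1*t and u2 = d2 + r2*t, so (d1 + r1*t) + (d2 + r2*t) = 111
Step 3: t = (111 - 0 - 3)/(61 + 103) = 108/164 = 27/41
Step 4: u1 = d1 + r1*t = 0 + 61 * 27/41 = 1647/41
Step 5: (Check: u2 = d2 + r2*t = 2904/41; u1+u2 = 1647/41 + 2904/41 = 111, on the frontier.)

1647/41


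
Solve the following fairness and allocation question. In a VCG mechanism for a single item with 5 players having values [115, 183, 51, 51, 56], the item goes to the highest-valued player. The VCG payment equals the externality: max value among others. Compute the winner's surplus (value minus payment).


Step 1: The winner is the agent with the highest value: agent 1 with value 183
Step 2: Values of other agents: [115, 51, 51, 56]
Step 3: VCG payment = max of others' values = 115
Step 4: Surplus = 183 - 115 = 68

68


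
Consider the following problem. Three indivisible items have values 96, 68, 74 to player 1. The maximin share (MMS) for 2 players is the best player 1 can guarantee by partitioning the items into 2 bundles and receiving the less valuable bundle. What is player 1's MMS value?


Step 1: Item values = 96, 68, 74
Step 2: Enumerate all 2-bundle partitions and take the smaller bundle:
  Partition 1: {96} vs {68,74} -> bundles 96, 142; min = 96
  Partition 2: {68} vs {96,74} -> bundles 68, 170; min = 68
  Partition 3: {74} vs {96,68} -> bundles 74, 164; min = 74
Step 3: MMS = max(96, 68, 74) = 96

96


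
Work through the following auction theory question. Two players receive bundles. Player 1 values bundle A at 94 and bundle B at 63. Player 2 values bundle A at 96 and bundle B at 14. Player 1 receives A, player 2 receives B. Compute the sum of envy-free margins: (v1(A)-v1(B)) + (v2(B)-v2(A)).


Step 1: Player 1's margin = v1(A) - v1(B) = 94 - 63 = 31
Step 2: Player 2's margin = v2(B) - v2(A) = 14 - 96 = -82
Step 3: Total margin = 31 + -82 = -51

-51


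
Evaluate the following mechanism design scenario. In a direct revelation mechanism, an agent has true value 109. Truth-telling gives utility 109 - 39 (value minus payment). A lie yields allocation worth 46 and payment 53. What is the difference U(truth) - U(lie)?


Step 1: U(truth) = value - payment = 109 - 39 = 70
Step 2: U(lie) = allocation - payment = 46 - 53 = -7
Step 3: IC gap = 70 - (-7) = 77

77


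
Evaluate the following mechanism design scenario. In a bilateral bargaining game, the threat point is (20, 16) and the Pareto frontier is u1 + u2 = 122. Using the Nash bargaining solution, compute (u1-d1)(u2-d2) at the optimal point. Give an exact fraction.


Step 1: The Nash solution splits surplus symmetrically above the disagreement point
Step 2: u1 = (total + d1 - d2)/2 = (122 + 20 - 16)/2 = 63
Step 3: u2 = (total - d1 + d2)/2 = (122 - 20 + 16)/2 = 59
Step 4: Nash product = (63 - 20) * (59 - 16)
Step 5: = 43 * 43 = 1849

1849


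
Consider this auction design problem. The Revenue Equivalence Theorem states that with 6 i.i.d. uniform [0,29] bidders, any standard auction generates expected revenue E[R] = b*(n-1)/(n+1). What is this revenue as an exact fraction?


Step 1: By Revenue Equivalence, expected revenue = b*(n-1)/(n+1)
Step 2: Substituting n = 6, b = 29
Step 3: Revenue = 29*(6-1)/(6+1) = 29*5/7
Step 4: Revenue = 145/7

145/7


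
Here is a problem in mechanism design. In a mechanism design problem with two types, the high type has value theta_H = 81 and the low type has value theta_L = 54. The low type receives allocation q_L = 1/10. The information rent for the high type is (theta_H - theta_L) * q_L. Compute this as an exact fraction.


Step 1: theta_H - theta_L = 81 - 54 = 27
Step 2: Information rent = (theta_H - theta_L) * q_L
Step 3: = 27 * 1/10
Step 4: = 27/10

27/10


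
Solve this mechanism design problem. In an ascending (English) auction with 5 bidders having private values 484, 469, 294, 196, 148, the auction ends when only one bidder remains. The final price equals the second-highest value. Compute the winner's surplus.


Step 1: Identify the highest value: 484
Step 2: Identify the second-highest value: 469
Step 3: The final price = second-highest value = 469
Step 4: Surplus = 484 - 469 = 15

15


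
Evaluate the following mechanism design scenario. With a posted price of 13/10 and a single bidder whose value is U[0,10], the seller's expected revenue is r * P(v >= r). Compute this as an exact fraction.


Step 1: Posted price r = 13/10, value support [0,10]
Step 2: P(v >= r) = (10 - 13/10)/10 = 87/100
Step 3: Expected revenue = r * P(v >= r) = 13/10 * 87/100
Step 4: Revenue = 1131/1000

1131/1000


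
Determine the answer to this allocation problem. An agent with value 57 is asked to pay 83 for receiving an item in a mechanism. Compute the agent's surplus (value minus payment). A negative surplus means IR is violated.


Step 1: Surplus = value - payment = 57 - 83 = -26
Step 2: IR is violated (surplus < 0)

-26


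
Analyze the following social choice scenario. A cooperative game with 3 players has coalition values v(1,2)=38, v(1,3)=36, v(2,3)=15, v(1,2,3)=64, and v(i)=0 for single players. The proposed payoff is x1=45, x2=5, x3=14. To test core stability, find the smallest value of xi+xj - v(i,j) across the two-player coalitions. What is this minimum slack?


Step 1: Slack for coalition (1,2): x1+x2 - v12 = 50 - 38 = 12
Step 2: Slack for coalition (1,3): x1+x3 - v13 = 59 - 36 = 23
Step 3: Slack for coalition (2,3): x2+x3 - v23 = 19 - 15 = 4
Step 4: Minimum slack = min(12, 23, 4) = 4, attained by (2,3); no pair can gain by deviating, so the allocation is in the core

4


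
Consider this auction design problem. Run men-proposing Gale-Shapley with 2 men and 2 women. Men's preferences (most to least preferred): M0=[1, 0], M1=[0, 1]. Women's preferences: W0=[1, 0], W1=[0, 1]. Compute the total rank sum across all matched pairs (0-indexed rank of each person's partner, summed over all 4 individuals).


Step 1: Run Gale-Shapley (men propose, women hold best offer):
  M0 proposes to W1; she accepts
  M1 proposes to W0; she accepts
Step 2: Final matching: W0-M1, W1-M0
Step 3: 0-indexed ranks (man's rank of his match, then woman's): 0 + 0 + 0 + 0
Step 4: Total rank sum = 0

0


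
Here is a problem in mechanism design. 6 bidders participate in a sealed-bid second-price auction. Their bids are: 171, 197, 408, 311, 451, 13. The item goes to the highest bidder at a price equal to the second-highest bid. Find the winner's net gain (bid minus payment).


Step 1: Sort bids in descending order: 451, 408, 311, 197, 171, 13
Step 2: The winning bid is the highest: 451
Step 3: The payment equals the second-highest bid: 408
Step 4: Surplus = winner's bid - payment = 451 - 408 = 43

43


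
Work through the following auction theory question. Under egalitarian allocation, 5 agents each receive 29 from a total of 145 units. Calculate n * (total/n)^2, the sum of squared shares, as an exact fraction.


Step 1: Each agent's share = 145/5 = 29
Step 2: Square of each share = (29)^2 = 841
Step 3: Sum of squares = 5 * 841 = 4205

4205


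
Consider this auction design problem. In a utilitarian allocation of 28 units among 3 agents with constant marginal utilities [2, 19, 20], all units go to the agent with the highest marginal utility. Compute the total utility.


Step 1: The marginal utilities are [2, 19, 20]
Step 2: The highest marginal utility is 20
Step 3: All 28 units go to that agent
Step 4: Total utility = 20 * 28 = 560

560


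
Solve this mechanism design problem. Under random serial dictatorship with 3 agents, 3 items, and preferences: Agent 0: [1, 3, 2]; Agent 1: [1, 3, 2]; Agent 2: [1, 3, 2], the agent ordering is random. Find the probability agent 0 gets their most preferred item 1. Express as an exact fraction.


Step 1: Agent 0 wants item 1
Step 2: There are 6 possible orderings of agents
Step 3: In 2 orderings, agent 0 gets item 1
Step 4: Probability = 2/6 = 1/3

1/3


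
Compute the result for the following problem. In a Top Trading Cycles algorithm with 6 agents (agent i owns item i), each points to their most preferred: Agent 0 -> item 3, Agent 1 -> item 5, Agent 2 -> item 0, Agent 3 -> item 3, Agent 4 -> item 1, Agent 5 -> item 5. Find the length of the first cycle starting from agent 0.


Step 1: Trace the pointer graph from agent 0: 0 -> 3 -> 3
Step 2: A cycle is detected when we revisit agent 3
Step 3: The cycle is: 3 -> 3
Step 4: Cycle length = 1

1


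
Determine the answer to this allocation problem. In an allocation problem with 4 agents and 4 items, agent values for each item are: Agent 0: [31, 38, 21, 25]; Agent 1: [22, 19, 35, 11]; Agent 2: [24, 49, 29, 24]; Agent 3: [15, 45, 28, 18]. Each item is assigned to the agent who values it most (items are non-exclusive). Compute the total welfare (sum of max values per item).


Step 1: For each item, find the maximum value among all agents.
Step 2: Item 0 -> Agent 0 (value 31)
Step 3: Item 1 -> Agent 2 (value 49)
Step 4: Item 2 -> Agent 1 (value 35)
Step 5: Item 3 -> Agent 0 (value 25)
Step 6: Total welfare = 31 + 49 + 35 + 25 = 140

140


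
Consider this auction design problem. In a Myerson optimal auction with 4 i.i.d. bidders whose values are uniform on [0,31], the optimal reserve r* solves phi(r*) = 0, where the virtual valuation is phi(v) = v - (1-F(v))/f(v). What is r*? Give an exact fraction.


Step 1: For U[0,31], F(v) = v/31 and f(v) = 1/31
Step 2: phi(v) = v - (1 - v/31)/(1/31) = v - (31 - v) = 2v - 31
Step 3: Set phi(r*) = 0: 2r* - 31 = 0
Step 4: r* = 31/2 (the number of bidders n = 4 does not enter)

31/2


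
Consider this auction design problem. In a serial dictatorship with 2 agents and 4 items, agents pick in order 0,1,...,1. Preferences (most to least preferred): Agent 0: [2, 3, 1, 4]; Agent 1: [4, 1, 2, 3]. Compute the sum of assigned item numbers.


Step 1: Agent 0 picks item 2
Step 2: Agent 1 picks item 4
Step 3: Sum = 2 + 4 = 6

6


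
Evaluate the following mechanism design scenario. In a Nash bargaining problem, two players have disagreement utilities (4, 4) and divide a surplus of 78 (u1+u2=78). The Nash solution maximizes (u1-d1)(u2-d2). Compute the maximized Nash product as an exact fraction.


Step 1: The Nash solution splits surplus symmetrically above the disagreement point
Step 2: u1 = (total + d1 - d2)/2 = (78 + 4 - 4)/2 = 39
Step 3: u2 = (total - d1 + d2)/2 = (78 - 4 + 4)/2 = 39
Step 4: Nash product = (39 - 4) * (39 - 4)
Step 5: = 35 * 35 = 1225

1225


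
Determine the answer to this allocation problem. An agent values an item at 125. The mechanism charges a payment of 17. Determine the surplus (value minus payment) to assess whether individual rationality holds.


Step 1: Surplus = value - payment = 125 - 17 = 108
Step 2: IR is satisfied (surplus >= 0)

108


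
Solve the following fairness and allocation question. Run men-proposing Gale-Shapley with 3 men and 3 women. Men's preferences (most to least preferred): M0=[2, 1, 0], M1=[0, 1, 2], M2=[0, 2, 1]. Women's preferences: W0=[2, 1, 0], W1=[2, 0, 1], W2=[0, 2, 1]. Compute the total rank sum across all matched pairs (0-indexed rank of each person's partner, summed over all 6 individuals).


Step 1: Run Gale-Shapley (men propose, women hold best offer):
  M0 proposes to W2; she accepts
  M1 proposes to W0; she accepts
  M2 proposes to W0; she switches from M1
  M1 proposes to W1; she accepts
Step 2: Final matching: W0-M2, W1-M1, W2-M0
Step 3: 0-indexed ranks (man's rank of his match, then woman's): 0 + 0 + 1 + 2 + 0 + 0
Step 4: Total rank sum = 3

3


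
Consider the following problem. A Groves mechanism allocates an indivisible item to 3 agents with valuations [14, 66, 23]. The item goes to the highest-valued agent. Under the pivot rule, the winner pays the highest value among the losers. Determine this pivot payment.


Step 1: The efficient winner is agent 1 with value 66
Step 2: Other agents' values: [14, 23]
Step 3: Pivot payment = max(others) = 23
Step 4: The winner pays 23

23


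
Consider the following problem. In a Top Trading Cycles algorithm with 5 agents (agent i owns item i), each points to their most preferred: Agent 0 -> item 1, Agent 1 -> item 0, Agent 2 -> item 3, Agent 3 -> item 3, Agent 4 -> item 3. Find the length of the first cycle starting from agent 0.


Step 1: Trace the pointer graph from agent 0: 0 -> 1 -> 0
Step 2: A cycle is detected when we revisit agent 0
Step 3: The cycle is: 0 -> 1 -> 0
Step 4: Cycle length = 2

2


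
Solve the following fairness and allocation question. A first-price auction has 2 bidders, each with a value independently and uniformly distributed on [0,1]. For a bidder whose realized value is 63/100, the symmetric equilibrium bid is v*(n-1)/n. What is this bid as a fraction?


Step 1: The symmetric BNE bidding function is b(v) = v * (n-1) / n
Step 2: Substitute v = 63/100 and n = 2
Step 3: b = 63/100 * 1/2
Step 4: b = 63/200

63/200


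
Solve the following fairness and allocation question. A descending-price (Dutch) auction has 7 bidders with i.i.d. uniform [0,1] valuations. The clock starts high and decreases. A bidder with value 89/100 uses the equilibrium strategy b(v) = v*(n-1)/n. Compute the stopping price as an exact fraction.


Step 1: Dutch auctions are strategically equivalent to first-price auctions
Step 2: The equilibrium bid is b(v) = v*(n-1)/n
Step 3: b = 89/100 * 6/7
Step 4: b = 267/350

267/350


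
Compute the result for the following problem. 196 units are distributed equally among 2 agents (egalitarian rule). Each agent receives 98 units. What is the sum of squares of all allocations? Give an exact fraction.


Step 1: Each agent's share = 196/2 = 98
Step 2: Square of each share = (98)^2 = 9604
Step 3: Sum of squares = 2 * 9604 = 19208

19208


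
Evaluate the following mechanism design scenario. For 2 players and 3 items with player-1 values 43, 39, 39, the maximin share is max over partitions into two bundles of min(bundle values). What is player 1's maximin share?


Step 1: Item values = 43, 39, 39
Step 2: Enumerate all 2-bundle partitions and take the smaller bundle:
  Partition 1: {43} vs {39,39} -> bundles 43, 78; min = 43
  Partition 2: {39} vs {43,39} -> bundles 39, 82; min = 39
  Partition 3: {39} vs {43,39} -> bundles 39, 82; min = 39
Step 3: MMS = max(43, 39, 39) = 43

43


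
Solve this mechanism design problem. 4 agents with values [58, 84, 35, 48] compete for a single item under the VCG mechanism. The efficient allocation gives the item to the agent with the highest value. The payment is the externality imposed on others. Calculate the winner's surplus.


Step 1: The winner is the agent with the highest value: agent 1 with value 84
Step 2: Values of other agents: [58, 35, 48]
Step 3: VCG payment = max of others' values = 58
Step 4: Surplus = 84 - 58 = 26

26


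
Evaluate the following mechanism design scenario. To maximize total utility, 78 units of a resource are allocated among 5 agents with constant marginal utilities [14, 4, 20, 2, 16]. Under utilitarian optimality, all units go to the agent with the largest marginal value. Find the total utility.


Step 1: The marginal utilities are [14, 4, 20, 2, 16]
Step 2: The highest marginal utility is 20
Step 3: All 78 units go to that agent
Step 4: Total utility = 20 * 78 = 1560

1560


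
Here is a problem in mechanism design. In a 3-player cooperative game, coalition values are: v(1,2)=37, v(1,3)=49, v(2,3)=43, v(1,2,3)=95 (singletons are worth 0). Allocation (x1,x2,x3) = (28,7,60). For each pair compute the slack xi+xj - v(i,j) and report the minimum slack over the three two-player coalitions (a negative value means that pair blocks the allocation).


Step 1: Slack for coalition (1,2): x1+x2 - v12 = 35 - 37 = -2
Step 2: Slack for coalition (1,3): x1+x3 - v13 = 88 - 49 = 39
Step 3: Slack for coalition (2,3): x2+x3 - v23 = 67 - 43 = 24
Step 4: Minimum slack = min(-2, 39, 24) = -2, attained by (1,2); coalition (1,2) can block (slack < 0), so the allocation is not in the core

-2


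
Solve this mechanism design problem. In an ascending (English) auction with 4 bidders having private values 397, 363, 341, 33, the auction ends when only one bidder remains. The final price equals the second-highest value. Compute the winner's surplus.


Step 1: Identify the highest value: 397
Step 2: Identify the second-highest value: 363
Step 3: The final price = second-highest value = 363
Step 4: Surplus = 397 - 363 = 34

34


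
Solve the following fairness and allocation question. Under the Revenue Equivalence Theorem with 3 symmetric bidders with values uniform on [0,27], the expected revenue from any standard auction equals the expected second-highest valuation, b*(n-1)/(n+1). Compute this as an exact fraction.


Step 1: By Revenue Equivalence, expected revenue = b*(n-1)/(n+1)
Step 2: Substituting n = 3, b = 27
Step 3: Revenue = 27*(3-1)/(3+1) = 27*2/4
Step 4: Revenue = 54/4 = 27/2

27/2


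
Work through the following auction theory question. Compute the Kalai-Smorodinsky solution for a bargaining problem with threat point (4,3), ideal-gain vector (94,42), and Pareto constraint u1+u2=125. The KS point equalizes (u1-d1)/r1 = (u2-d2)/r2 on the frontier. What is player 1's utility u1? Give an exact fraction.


Step 1: At the KS point, (u1-d1)/r1 = (u2-d2)/r2 = t and u1+u2 = 125
Step 2: u1 = d1 + r1*t and u2 = d2 + r2*t, so (d1 + r1*t) + (d2 + r2*t) = 125
Step 3: t = (125 - 4 - 3)/(94 + 42) = 118/136 = 59/68
Step 4: u1 = d1 + r1*t = 4 + 94 * 59/68 = 2909/34
Step 5: (Check: u2 = d2 + r2*t = 1341/34; u1+u2 = 2909/34 + 1341/34 = 125, on the frontier.)

2909/34


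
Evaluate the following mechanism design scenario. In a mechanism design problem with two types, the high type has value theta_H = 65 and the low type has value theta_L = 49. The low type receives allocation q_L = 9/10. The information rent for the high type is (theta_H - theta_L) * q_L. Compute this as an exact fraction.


Step 1: theta_H - theta_L = 65 - 49 = 16
Step 2: Information rent = (theta_H - theta_L) * q_L
Step 3: = 16 * 9/10
Step 4: = 72/5

72/5


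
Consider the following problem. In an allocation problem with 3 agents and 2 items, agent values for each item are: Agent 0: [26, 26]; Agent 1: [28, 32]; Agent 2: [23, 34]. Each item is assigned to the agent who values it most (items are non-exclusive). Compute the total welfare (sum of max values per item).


Step 1: For each item, find the maximum value among all agents.
Step 2: Item 0 -> Agent 1 (value 28)
Step 3: Item 1 -> Agent 2 (value 34)
Step 4: Total welfare = 28 + 34 = 62

62


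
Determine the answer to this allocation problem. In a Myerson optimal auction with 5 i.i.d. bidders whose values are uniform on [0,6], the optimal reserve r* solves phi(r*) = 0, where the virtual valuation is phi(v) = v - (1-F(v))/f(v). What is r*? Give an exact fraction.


Step 1: For U[0,6], F(v) = v/6 and f(v) = 1/6
Step 2: phi(v) = v - (1 - v/6)/(1/6) = v - (6 - v) = 2v - 6
Step 3: Set phi(r*) = 0: 2r* - 6 = 0
Step 4: r* = 6/2 = 3 (the number of bidders n = 5 does not enter)

3


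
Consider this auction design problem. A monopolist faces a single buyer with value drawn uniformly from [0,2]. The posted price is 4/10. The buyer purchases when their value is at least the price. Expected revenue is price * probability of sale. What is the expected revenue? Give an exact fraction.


Step 1: Posted price r = 2/5, value support [0,2]
Step 2: P(v >= r) = (2 - 2/5)/2 = 4/5
Step 3: Expected revenue = r * P(v >= r) = 2/5 * 4/5
Step 4: Revenue = 8/25

8/25


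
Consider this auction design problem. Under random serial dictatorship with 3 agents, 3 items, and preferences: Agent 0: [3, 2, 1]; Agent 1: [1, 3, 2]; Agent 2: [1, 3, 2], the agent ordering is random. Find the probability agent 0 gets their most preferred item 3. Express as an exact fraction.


Step 1: Agent 0 wants item 3
Step 2: There are 6 possible orderings of agents
Step 3: In 4 orderings, agent 0 gets item 3
Step 4: Probability = 4/6 = 2/3

2/3


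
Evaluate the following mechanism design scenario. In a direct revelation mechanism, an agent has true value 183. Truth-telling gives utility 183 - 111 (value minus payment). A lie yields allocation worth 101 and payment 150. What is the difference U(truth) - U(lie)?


Step 1: U(truth) = value - payment = 183 - 111 = 72
Step 2: U(lie) = allocation - payment = 101 - 150 = -49
Step 3: IC gap = 72 - (-49) = 121

121


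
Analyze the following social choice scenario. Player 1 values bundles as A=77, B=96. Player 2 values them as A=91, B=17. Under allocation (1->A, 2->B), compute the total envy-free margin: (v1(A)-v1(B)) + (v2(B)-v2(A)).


Step 1: Player 1's margin = v1(A) - v1(B) = 77 - 96 = -19
Step 2: Player 2's margin = v2(B) - v2(A) = 17 - 91 = -74
Step 3: Total margin = -19 + -74 = -93

-93


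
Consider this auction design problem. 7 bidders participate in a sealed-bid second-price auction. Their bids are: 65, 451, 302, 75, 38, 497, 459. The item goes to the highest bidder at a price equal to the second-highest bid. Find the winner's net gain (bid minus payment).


Step 1: Sort bids in descending order: 497, 459, 451, 302, 75, 65, 38
Step 2: The winning bid is the highest: 497
Step 3: The payment equals the second-highest bid: 459
Step 4: Surplus = winner's bid - payment = 497 - 459 = 38

38


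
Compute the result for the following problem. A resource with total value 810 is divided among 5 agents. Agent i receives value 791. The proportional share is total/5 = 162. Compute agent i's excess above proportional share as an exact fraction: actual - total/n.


Step 1: Proportional share = 810/5 = 162
Step 2: Agent's actual allocation = 791
Step 3: Excess = 791 - 162 = 629

629


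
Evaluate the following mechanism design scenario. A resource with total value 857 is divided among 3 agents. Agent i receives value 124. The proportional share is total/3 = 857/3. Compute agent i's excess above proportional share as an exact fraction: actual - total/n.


Step 1: Proportional share = 857/3
Step 2: Agent's actual allocation = 124
Step 3: Excess = 124 - 857/3 = -485/3

-485/3


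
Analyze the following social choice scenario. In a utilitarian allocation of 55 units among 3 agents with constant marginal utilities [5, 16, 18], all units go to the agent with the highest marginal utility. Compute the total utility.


Step 1: The marginal utilities are [5, 16, 18]
Step 2: The highest marginal utility is 18
Step 3: All 55 units go to that agent
Step 4: Total utility = 18 * 55 = 990

990


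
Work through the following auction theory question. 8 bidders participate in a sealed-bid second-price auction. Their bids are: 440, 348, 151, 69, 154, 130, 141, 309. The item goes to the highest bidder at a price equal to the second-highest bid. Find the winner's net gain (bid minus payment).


Step 1: Sort bids in descending order: 440, 348, 309, 154, 151, 141, 130, 69
Step 2: The winning bid is the highest: 440
Step 3: The payment equals the second-highest bid: 348
Step 4: Surplus = winner's bid - payment = 440 - 348 = 92

92


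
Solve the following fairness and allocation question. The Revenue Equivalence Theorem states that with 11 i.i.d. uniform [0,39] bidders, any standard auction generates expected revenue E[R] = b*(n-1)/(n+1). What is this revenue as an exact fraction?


Step 1: By Revenue Equivalence, expected revenue = b*(n-1)/(n+1)
Step 2: Substituting n = 11, b = 39
Step 3: Revenue = 39*(11-1)/(11+1) = 39*10/12
Step 4: Revenue = 390/12 = 65/2

65/2


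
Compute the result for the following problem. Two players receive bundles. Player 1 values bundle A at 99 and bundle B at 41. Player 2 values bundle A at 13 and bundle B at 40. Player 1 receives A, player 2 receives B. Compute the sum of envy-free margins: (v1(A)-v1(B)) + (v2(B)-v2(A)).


Step 1: Player 1's margin = v1(A) - v1(B) = 99 - 41 = 58
Step 2: Player 2's margin = v2(B) - v2(A) = 40 - 13 = 27
Step 3: Total margin = 58 + 27 = 85

85


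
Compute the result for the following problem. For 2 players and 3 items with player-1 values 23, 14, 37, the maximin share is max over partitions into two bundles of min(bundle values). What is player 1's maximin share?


Step 1: Item values = 23, 14, 37
Step 2: Enumerate all 2-bundle partitions and take the smaller bundle:
  Partition 1: {23} vs {14,37} -> bundles 23, 51; min = 23
  Partition 2: {14} vs {23,37} -> bundles 14, 60; min = 14
  Partition 3: {37} vs {23,14} -> bundles 37, 37; min = 37
Step 3: MMS = max(23, 14, 37) = 37

37


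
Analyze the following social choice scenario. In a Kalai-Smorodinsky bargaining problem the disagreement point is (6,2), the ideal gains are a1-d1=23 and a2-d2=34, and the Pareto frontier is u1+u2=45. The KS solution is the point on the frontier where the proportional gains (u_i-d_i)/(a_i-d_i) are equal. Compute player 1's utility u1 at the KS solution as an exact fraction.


Step 1: At the KS point, (u1-d1)/r1 = (u2-d2)/r2 = t and u1+u2 = 45
Step 2: u1 = d1 + r1*t and u2 = d2 + r2*t, so (d1 + r1*t) + (d2 + r2*t) = 45
Step 3: t = (45 - 6 - 2)/(23 + 34) = 37/57
Step 4: u1 = d1 + r1*t = 6 + 23 * 37/57 = 1193/57
Step 5: (Check: u2 = d2 + r2*t = 1372/57; u1+u2 = 1193/57 + 1372/57 = 45, on the frontier.)

1193/57


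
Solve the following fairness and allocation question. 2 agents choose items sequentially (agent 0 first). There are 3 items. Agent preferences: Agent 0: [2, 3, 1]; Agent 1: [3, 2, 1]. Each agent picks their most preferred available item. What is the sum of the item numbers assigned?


Step 1: Agent 0 picks item 2
Step 2: Agent 1 picks item 3
Step 3: Sum = 2 + 3 = 5

5


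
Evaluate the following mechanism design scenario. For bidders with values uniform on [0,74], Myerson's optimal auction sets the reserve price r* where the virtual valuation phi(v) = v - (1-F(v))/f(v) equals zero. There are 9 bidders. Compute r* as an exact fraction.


Step 1: For U[0,74], F(v) = v/74 and f(v) = 1/74
Step 2: phi(v) = v - (1 - v/74)/(1/74) = v - (74 - v) = 2v - 74
Step 3: Set phi(r*) = 0: 2r* - 74 = 0
Step 4: r* = 74/2 = 37 (the number of bidders n = 9 does not enter)

37


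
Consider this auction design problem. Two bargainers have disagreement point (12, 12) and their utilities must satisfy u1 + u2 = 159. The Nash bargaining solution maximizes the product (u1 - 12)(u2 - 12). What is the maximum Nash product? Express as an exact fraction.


Step 1: The Nash solution splits surplus symmetrically above the disagreement point
Step 2: u1 = (total + d1 - d2)/2 = (159 + 12 - 12)/2 = 159/2
Step 3: u2 = (total - d1 + d2)/2 = (159 - 12 + 12)/2 = 159/2
Step 4: Nash product = (159/2 - 12) * (159/2 - 12)
Step 5: = 135/2 * 135/2 = 18225/4

18225/4


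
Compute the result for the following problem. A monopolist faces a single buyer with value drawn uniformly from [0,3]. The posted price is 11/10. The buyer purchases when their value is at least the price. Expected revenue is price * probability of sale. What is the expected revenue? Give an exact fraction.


Step 1: Posted price r = 11/10, value support [0,3]
Step 2: P(v >= r) = (3 - 11/10)/3 = 19/30
Step 3: Expected revenue = r * P(v >= r) = 11/10 * 19/30
Step 4: Revenue = 209/300

209/300


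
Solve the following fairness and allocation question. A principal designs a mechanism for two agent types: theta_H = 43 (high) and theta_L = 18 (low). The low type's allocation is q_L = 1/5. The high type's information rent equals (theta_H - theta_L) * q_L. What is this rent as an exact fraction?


Step 1: theta_H - theta_L = 43 - 18 = 25
Step 2: Information rent = (theta_H - theta_L) * q_L
Step 3: = 25 * 1/5
Step 4: = 5

5


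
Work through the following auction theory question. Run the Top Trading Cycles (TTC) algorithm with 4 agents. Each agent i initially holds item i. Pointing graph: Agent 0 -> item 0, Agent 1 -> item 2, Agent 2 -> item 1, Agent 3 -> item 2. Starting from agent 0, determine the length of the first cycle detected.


Step 1: Trace the pointer graph from agent 0: 0 -> 0
Step 2: A cycle is detected when we revisit agent 0
Step 3: The cycle is: 0 -> 0
Step 4: Cycle length = 1

1


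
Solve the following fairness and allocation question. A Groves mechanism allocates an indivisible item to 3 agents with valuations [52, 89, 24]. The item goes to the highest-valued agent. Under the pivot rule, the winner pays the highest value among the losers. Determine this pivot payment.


Step 1: The efficient winner is agent 1 with value 89
Step 2: Other agents' values: [52, 24]
Step 3: Pivot payment = max(others) = 52
Step 4: The winner pays 52

52


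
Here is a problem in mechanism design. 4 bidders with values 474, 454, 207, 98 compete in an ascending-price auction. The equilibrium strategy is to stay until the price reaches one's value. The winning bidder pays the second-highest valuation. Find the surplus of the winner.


Step 1: Identify the highest value: 474
Step 2: Identify the second-highest value: 454
Step 3: The final price = second-highest value = 454
Step 4: Surplus = 474 - 454 = 20

20


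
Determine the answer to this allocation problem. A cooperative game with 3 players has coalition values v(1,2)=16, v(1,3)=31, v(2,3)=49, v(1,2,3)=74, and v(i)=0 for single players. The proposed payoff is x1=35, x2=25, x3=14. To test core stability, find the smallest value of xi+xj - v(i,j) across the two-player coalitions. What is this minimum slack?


Step 1: Slack for coalition (1,2): x1+x2 - v12 = 60 - 16 = 44
Step 2: Slack for coalition (1,3): x1+x3 - v13 = 49 - 31 = 18
Step 3: Slack for coalition (2,3): x2+x3 - v23 = 39 - 49 = -10
Step 4: Minimum slack = min(44, 18, -10) = -10, attained by (2,3); coalition (2,3) can block (slack < 0), so the allocation is not in the core

-10


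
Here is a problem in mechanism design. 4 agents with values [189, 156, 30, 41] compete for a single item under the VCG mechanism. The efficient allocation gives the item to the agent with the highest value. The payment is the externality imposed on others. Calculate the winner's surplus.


Step 1: The winner is the agent with the highest value: agent 0 with value 189
Step 2: Values of other agents: [156, 30, 41]
Step 3: VCG payment = max of others' values = 156
Step 4: Surplus = 189 - 156 = 33

33


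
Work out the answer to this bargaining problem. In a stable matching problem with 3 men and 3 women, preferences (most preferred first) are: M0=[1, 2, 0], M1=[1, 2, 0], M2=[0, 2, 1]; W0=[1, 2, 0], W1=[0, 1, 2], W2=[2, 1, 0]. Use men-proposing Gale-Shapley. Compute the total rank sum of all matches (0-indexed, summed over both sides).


Step 1: Run Gale-Shapley (men propose, women hold best offer):
  M0 proposes to W1; she accepts
  M1 proposes to W1; rejected
  M1 proposes to W2; she accepts
  M2 proposes to W0; she accepts
Step 2: Final matching: W0-M2, W1-M0, W2-M1
Step 3: 0-indexed ranks (man's rank of his match, then woman's): 0 + 1 + 0 + 0 + 1 + 1
Step 4: Total rank sum = 3

3


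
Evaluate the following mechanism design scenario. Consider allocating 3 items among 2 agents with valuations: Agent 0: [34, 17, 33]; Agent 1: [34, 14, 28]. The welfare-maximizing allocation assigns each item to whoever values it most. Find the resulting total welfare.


Step 1: For each item, find the maximum value among all agents.
Step 2: Item 0 -> Agent 0 (value 34)
Step 3: Item 1 -> Agent 0 (value 17)
Step 4: Item 2 -> Agent 0 (value 33)
Step 5: Total welfare = 34 + 17 + 33 = 84

84
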